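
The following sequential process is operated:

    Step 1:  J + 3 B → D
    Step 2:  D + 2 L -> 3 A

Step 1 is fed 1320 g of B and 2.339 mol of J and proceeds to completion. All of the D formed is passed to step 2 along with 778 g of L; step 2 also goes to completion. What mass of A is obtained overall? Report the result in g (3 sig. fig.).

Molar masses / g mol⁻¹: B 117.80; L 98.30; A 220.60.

1550 g

Step 1:
n(B) = 1320 / 117.80 = 11.21 mol
n(J) = 2.339 mol
n/ν for B = 11.21/3 = 3.737
n/ν for J = 2.339/1 = 2.339
Smallest n/ν is J → limiting reagent.
n(D) produced = (1/1) × 2.339 = 2.339 mol
Step 2:
n(D) available = 2.339 mol
n(L) = 778.0 / 98.30 = 7.915 mol
n/ν for D = 2.339/1 = 2.339
n/ν for L = 7.915/2 = 3.958
Smallest n/ν is D → limiting reagent.
n(A) = (3/1) × 2.339 = 7.017 mol
mass = 7.017 × 220.60 = 1548 g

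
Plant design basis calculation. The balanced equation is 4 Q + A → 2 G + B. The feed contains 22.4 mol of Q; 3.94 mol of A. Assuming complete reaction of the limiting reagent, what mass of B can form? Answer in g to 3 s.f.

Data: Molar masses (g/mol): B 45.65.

n(Q) = 22.40 mol
n(A) = 3.940 mol
n/ν → Q: 5.600, A: 3.940; A is limiting.
n(B) = (1/1) × 3.940 = 3.940 mol
mass = 3.940 × 45.65 = 179.9 g

180 g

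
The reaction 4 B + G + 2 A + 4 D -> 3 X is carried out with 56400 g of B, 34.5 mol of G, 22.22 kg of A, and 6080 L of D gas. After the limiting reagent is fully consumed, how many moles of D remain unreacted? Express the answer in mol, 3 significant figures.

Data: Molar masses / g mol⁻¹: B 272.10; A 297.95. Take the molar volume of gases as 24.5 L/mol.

n(B) = 56400 / 272.10 = 207.3 mol
n(G) = 34.50 mol
n(A) = 22.22×1000 / 297.95 = 74.58 mol
n(D) = 6080 / 24.5 = 248.2 mol
n/ν for B = 207.3/4 = 51.83
n/ν for G = 34.50/1 = 34.50
n/ν for A = 74.58/2 = 37.29
n/ν for D = 248.2/4 = 62.05
Smallest n/ν is G → limiting reagent.
D consumed = (4/1) × 34.50 = 138.0 mol
D remaining = 248.2 − 138.0 = 110.2 mol

110 mol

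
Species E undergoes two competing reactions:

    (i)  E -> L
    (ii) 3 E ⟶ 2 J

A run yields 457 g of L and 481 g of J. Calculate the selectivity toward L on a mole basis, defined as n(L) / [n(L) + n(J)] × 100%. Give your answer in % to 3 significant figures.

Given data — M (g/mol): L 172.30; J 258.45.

n(L) = 457 / 172.30 = 2.652 mol
n(J) = 481 / 258.45 = 1.861 mol
selectivity = 2.652/(2.652+1.861) × 100 = 58.76 %

58.8 %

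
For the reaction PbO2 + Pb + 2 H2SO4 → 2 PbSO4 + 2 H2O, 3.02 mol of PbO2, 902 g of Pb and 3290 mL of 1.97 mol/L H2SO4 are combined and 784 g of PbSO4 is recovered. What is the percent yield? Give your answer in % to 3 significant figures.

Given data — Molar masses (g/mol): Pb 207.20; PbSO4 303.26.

n(PbO2) = 3.020 mol
n(Pb) = 902.0 / 207.20 = 4.353 mol
n(H2SO4) = 1.97 × 3290/1000 = 6.481 mol
n/ν for PbO2 = 3.020/1 = 3.020
n/ν for Pb = 4.353/1 = 4.353
n/ν for H2SO4 = 6.481/2 = 3.241
Smallest n/ν is PbO2 → limiting reagent.
theoretical n(PbSO4) = (2/1) × 3.020 = 6.040 mol → 1832 g
% yield = 784 / 1832 × 100 = 42.79 %

42.8 %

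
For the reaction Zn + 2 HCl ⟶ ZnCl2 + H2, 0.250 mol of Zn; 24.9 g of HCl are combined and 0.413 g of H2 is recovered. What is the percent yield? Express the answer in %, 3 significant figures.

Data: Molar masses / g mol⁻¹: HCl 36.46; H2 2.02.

81.8 %

n(Zn) = 0.2500 mol
n(HCl) = 24.90 / 36.46 = 0.6829 mol
n/ν for Zn = 0.2500/1 = 0.2500
n/ν for HCl = 0.6829/2 = 0.3415
Smallest n/ν is Zn → limiting reagent.
theoretical n(H2) = (1/1) × 0.2500 = 0.2500 mol → 0.5050 g
% yield = 0.413 / 0.5050 × 100 = 81.78 %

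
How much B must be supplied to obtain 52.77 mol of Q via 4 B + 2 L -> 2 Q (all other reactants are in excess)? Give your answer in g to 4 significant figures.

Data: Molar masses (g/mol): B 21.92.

n(Q) = 52.77 mol
n(B) = (4/2) × 52.77 = 105.5 mol
mass = 105.5 × 21.92 = 2313 g

2313 g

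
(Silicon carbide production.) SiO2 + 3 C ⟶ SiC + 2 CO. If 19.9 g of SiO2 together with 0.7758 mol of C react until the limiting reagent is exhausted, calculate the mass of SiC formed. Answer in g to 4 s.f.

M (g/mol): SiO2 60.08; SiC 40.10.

10.37 g

n(SiO2) = 19.90 / 60.08 = 0.3312 mol
n(C) = 0.7758 mol
n/ν → SiO2: 0.3312, C: 0.2586; C is limiting.
n(SiC) = (1/3) × 0.7758 = 0.2586 mol
mass = 0.2586 × 40.10 = 10.37 g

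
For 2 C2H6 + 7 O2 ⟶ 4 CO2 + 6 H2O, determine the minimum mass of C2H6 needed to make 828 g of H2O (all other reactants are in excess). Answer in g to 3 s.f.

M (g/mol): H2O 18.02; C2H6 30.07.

461 g

n(H2O) = 828 / 18.02 = 45.95 mol
n(C2H6) = (2/6) × 45.95 = 15.32 mol
mass = 15.32 × 30.07 = 460.7 g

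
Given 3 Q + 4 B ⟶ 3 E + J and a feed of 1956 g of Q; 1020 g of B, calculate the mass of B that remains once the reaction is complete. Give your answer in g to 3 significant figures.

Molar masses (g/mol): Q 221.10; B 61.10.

299 g

n(Q) = 1956 / 221.10 = 8.847 mol
n(B) = 1020 / 61.10 = 16.69 mol
n/ν for Q = 8.847/3 = 2.949
n/ν for B = 16.69/4 = 4.173
Smallest n/ν is Q → limiting reagent.
B consumed = (4/3) × 8.847 = 11.80 mol
B remaining = 16.69 − 11.80 = 4.890 mol
mass = 4.890 × 61.10 = 298.8 g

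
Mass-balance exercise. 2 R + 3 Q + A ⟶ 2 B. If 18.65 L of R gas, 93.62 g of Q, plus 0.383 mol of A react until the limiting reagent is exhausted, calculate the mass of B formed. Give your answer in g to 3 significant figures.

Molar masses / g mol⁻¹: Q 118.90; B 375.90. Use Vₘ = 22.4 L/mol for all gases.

197 g

n(R) = 18.65 / 22.4 = 0.8326 mol
n(Q) = 93.62 / 118.90 = 0.7874 mol
n(A) = 0.3830 mol
n/ν → R: 0.4163, Q: 0.2625, A: 0.3830; Q is limiting.
n(B) = (2/3) × 0.7874 = 0.5249 mol
mass = 0.5249 × 375.90 = 197.3 g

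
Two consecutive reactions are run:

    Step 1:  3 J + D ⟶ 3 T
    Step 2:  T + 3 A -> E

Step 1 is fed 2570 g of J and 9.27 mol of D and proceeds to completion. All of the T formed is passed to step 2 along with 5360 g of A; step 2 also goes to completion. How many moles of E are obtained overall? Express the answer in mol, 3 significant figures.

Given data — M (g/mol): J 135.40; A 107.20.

Step 1:
n(J) = 2570 / 135.40 = 18.98 mol
n(D) = 9.270 mol
n/ν for J = 18.98/3 = 6.327
n/ν for D = 9.270/1 = 9.270
Smallest n/ν is J → limiting reagent.
n(T) produced = (3/3) × 18.98 = 18.98 mol
Step 2:
n(T) available = 18.98 mol
n(A) = 5360 / 107.20 = 50.00 mol
n/ν for T = 18.98/1 = 18.98
n/ν for A = 50.00/3 = 16.67
Smallest n/ν is A → limiting reagent.
n(E) = (1/3) × 50.00 = 16.67 mol

16.7 mol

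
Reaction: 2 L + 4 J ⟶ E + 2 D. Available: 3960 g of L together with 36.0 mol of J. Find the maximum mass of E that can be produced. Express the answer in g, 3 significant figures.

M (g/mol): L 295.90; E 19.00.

n(L) = 3960 / 295.90 = 13.38 mol
n(J) = 36.00 mol
n/ν → L: 6.690, J: 9.000; L is limiting.
n(E) = (1/2) × 13.38 = 6.690 mol
mass = 6.690 × 19.00 = 127.1 g

127 g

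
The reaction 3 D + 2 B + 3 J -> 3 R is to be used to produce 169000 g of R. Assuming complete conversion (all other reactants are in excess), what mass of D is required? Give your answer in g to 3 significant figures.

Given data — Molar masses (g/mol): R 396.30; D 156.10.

66600 g

n(R) = 169000 / 396.30 = 426.4 mol
n(D) = (3/3) × 426.4 = 426.4 mol
mass = 426.4 × 156.10 = 66560 g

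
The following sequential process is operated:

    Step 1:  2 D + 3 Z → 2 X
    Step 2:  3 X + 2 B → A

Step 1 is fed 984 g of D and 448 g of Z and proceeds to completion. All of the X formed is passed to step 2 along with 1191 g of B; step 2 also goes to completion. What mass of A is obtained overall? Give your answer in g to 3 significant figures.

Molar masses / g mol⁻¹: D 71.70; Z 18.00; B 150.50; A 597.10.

Step 1:
n(D) = 984.0 / 71.70 = 13.72 mol
n(Z) = 448.0 / 18.00 = 24.89 mol
n/ν → D: 6.860, Z: 8.297; D is limiting.
n(X) produced = (2/2) × 13.72 = 13.72 mol
Step 2:
n(X) available = 13.72 mol
n(B) = 1191 / 150.50 = 7.914 mol
n/ν → X: 4.573, B: 3.957; B is limiting.
n(A) = (1/2) × 7.914 = 3.957 mol
mass = 3.957 × 597.10 = 2363 g

2360 g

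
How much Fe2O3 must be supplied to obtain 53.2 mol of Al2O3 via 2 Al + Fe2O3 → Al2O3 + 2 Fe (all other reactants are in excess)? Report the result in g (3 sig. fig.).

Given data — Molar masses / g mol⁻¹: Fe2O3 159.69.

n(Al2O3) = 53.20 mol
n(Fe2O3) = (1/1) × 53.20 = 53.20 mol
mass = 53.20 × 159.69 = 8496 g

8500 g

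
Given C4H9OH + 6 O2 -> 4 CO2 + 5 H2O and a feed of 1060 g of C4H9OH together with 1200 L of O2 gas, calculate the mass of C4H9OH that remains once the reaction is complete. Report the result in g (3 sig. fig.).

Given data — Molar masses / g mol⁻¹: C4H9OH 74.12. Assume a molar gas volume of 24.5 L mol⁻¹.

455 g

n(C4H9OH) = 1060 / 74.12 = 14.30 mol
n(O2) = 1200 / 24.5 = 48.98 mol
n/ν for C4H9OH = 14.30/1 = 14.30
n/ν for O2 = 48.98/6 = 8.163
Smallest n/ν is O2 → limiting reagent.
C4H9OH consumed = (1/6) × 48.98 = 8.163 mol
C4H9OH remaining = 14.30 − 8.163 = 6.137 mol
mass = 6.137 × 74.12 = 454.9 g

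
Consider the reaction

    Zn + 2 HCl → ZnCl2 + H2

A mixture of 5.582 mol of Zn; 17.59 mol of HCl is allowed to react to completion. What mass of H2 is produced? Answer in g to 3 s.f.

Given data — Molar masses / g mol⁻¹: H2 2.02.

n(Zn) = 5.582 mol
n(HCl) = 17.59 mol
n/ν for Zn = 5.582/1 = 5.582
n/ν for HCl = 17.59/2 = 8.795
Smallest n/ν is Zn → limiting reagent.
n(H2) = (1/1) × 5.582 = 5.582 mol
mass = 5.582 × 2.02 = 11.28 g

11.3 g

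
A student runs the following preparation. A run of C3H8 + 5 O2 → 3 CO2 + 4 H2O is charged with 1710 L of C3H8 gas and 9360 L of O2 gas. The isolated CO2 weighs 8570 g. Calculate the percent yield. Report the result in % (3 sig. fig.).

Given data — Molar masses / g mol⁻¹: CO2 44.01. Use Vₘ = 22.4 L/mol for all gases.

n(C3H8) = 1710 / 22.4 = 76.34 mol
n(O2) = 9360 / 22.4 = 417.9 mol
n/ν for C3H8 = 76.34/1 = 76.34
n/ν for O2 = 417.9/5 = 83.58
Smallest n/ν is C3H8 → limiting reagent.
theoretical n(CO2) = (3/1) × 76.34 = 229.0 mol → 10080 g
% yield = 8570 / 10080 × 100 = 85.02 %

85.0 %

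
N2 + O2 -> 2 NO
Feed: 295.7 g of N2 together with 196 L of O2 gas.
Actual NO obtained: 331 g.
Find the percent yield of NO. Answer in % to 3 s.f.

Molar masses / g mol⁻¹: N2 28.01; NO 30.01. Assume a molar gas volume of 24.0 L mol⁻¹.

67.5 %

n(N2) = 295.7 / 28.01 = 10.56 mol
n(O2) = 196.0 / 24.0 = 8.167 mol
n/ν → N2: 10.56, O2: 8.167; O2 is limiting.
theoretical n(NO) = (2/1) × 8.167 = 16.33 mol → 490.1 g
% yield = 331 / 490.1 × 100 = 67.54 %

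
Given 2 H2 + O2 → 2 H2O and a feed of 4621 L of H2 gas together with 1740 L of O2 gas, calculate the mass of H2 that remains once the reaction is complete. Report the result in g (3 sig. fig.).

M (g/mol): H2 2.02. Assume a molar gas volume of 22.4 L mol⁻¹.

103 g

n(H2) = 4621 / 22.4 = 206.3 mol
n(O2) = 1740 / 22.4 = 77.68 mol
n/ν → H2: 103.2, O2: 77.68; O2 is limiting.
H2 consumed = (2/1) × 77.68 = 155.4 mol
H2 remaining = 206.3 − 155.4 = 50.90 mol
mass = 50.90 × 2.02 = 102.8 g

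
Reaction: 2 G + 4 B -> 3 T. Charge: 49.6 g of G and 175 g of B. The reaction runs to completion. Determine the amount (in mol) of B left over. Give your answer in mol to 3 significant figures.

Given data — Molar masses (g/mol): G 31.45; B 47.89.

0.500 mol

n(G) = 49.60 / 31.45 = 1.577 mol
n(B) = 175.0 / 47.89 = 3.654 mol
n/ν for G = 1.577/2 = 0.7885
n/ν for B = 3.654/4 = 0.9135
Smallest n/ν is G → limiting reagent.
B consumed = (4/2) × 1.577 = 3.154 mol
B remaining = 3.654 − 3.154 = 0.5000 mol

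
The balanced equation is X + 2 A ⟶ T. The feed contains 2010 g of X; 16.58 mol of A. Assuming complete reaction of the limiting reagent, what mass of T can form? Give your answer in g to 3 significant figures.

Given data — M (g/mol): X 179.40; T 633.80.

5250 g

n(X) = 2010 / 179.40 = 11.20 mol
n(A) = 16.58 mol
n/ν → X: 11.20, A: 8.290; A is limiting.
n(T) = (1/2) × 16.58 = 8.290 mol
mass = 8.290 × 633.80 = 5254 g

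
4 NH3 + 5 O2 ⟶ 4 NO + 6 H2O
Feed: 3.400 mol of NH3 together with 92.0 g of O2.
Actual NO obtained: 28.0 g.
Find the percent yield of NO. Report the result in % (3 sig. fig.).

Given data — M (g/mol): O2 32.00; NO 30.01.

40.6 %

n(NH3) = 3.400 mol
n(O2) = 92.00 / 32.00 = 2.875 mol
n/ν for NH3 = 3.400/4 = 0.8500
n/ν for O2 = 2.875/5 = 0.5750
Smallest n/ν is O2 → limiting reagent.
theoretical n(NO) = (4/5) × 2.875 = 2.300 mol → 69.02 g
% yield = 28.0 / 69.02 × 100 = 40.57 %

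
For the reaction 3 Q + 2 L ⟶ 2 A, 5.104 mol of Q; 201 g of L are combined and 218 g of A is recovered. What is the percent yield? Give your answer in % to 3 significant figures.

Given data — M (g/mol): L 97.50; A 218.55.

48.4 %

n(Q) = 5.104 mol
n(L) = 201.0 / 97.50 = 2.062 mol
n/ν → Q: 1.701, L: 1.031; L is limiting.
theoretical n(A) = (2/2) × 2.062 = 2.062 mol → 450.7 g
% yield = 218 / 450.7 × 100 = 48.37 %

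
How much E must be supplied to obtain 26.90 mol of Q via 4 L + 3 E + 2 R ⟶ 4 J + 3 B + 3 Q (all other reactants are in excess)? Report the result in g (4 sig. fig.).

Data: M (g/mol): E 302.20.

8129 g

n(Q) = 26.90 mol
n(E) = (3/3) × 26.90 = 26.90 mol
mass = 26.90 × 302.20 = 8129 g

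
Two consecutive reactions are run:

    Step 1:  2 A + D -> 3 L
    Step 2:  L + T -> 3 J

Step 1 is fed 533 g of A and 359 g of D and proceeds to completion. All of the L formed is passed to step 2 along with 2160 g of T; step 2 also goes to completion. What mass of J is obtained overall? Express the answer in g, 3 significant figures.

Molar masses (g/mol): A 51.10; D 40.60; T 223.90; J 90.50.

2620 g

Step 1:
n(A) = 533.0 / 51.10 = 10.43 mol
n(D) = 359.0 / 40.60 = 8.842 mol
n/ν for A = 10.43/2 = 5.215
n/ν for D = 8.842/1 = 8.842
Smallest n/ν is A → limiting reagent.
n(L) produced = (3/2) × 10.43 = 15.65 mol
Step 2:
n(L) available = 15.65 mol
n(T) = 2160 / 223.90 = 9.647 mol
n/ν for L = 15.65/1 = 15.65
n/ν for T = 9.647/1 = 9.647
Smallest n/ν is T → limiting reagent.
n(J) = (3/1) × 9.647 = 28.94 mol
mass = 28.94 × 90.50 = 2619 g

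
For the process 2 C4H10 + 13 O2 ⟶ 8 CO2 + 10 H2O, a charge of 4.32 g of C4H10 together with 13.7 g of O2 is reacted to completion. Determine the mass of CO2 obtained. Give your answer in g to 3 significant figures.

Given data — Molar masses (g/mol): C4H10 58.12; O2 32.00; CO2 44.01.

11.6 g

n(C4H10) = 4.320 / 58.12 = 0.07433 mol
n(O2) = 13.70 / 32.00 = 0.4281 mol
n/ν for C4H10 = 0.07433/2 = 0.03717
n/ν for O2 = 0.4281/13 = 0.03293
Smallest n/ν is O2 → limiting reagent.
n(CO2) = (8/13) × 0.4281 = 0.2634 mol
mass = 0.2634 × 44.01 = 11.59 g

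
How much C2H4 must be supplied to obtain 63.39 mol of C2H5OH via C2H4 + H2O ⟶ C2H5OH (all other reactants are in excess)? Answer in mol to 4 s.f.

n(C2H5OH) = 63.39 mol
n(C2H4) = (1/1) × 63.39 = 63.39 mol

63.39 mol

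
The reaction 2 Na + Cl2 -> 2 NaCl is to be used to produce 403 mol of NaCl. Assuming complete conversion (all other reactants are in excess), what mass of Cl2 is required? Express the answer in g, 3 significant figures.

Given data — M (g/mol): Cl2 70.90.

14300 g

n(NaCl) = 403.0 mol
n(Cl2) = (1/2) × 403.0 = 201.5 mol
mass = 201.5 × 70.90 = 14290 g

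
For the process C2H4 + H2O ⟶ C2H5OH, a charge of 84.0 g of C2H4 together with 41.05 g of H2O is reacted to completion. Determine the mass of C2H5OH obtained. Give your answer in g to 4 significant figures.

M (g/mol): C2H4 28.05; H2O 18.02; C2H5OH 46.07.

n(C2H4) = 84.00 / 28.05 = 2.995 mol
n(H2O) = 41.05 / 18.02 = 2.278 mol
n/ν for C2H4 = 2.995/1 = 2.995
n/ν for H2O = 2.278/1 = 2.278
Smallest n/ν is H2O → limiting reagent.
n(C2H5OH) = (1/1) × 2.278 = 2.278 mol
mass = 2.278 × 46.07 = 104.9 g

104.9 g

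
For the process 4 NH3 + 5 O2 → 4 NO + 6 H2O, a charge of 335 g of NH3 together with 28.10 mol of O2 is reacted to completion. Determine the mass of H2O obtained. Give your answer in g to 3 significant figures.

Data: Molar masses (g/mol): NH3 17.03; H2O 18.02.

532 g

n(NH3) = 335.0 / 17.03 = 19.67 mol
n(O2) = 28.10 mol
n/ν for NH3 = 19.67/4 = 4.918
n/ν for O2 = 28.10/5 = 5.620
Smallest n/ν is NH3 → limiting reagent.
n(H2O) = (6/4) × 19.67 = 29.51 mol
mass = 29.51 × 18.02 = 531.8 g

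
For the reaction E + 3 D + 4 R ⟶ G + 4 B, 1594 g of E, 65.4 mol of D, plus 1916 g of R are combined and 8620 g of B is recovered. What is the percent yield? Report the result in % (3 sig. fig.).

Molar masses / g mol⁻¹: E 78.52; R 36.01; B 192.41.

n(E) = 1594 / 78.52 = 20.30 mol
n(D) = 65.40 mol
n(R) = 1916 / 36.01 = 53.21 mol
n/ν for E = 20.30/1 = 20.30
n/ν for D = 65.40/3 = 21.80
n/ν for R = 53.21/4 = 13.30
Smallest n/ν is R → limiting reagent.
theoretical n(B) = (4/4) × 53.21 = 53.21 mol → 10240 g
% yield = 8620 / 10240 × 100 = 84.18 %

84.2 %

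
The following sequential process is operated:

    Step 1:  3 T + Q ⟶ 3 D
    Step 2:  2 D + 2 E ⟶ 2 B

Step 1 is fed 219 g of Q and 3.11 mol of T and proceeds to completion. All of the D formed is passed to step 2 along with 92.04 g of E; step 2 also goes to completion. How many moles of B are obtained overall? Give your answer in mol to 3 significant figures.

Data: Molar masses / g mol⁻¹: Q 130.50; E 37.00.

2.49 mol

Step 1:
n(Q) = 219.0 / 130.50 = 1.678 mol
n(T) = 3.110 mol
n/ν for Q = 1.678/1 = 1.678
n/ν for T = 3.110/3 = 1.037
Smallest n/ν is T → limiting reagent.
n(D) produced = (3/3) × 3.110 = 3.110 mol
Step 2:
n(D) available = 3.110 mol
n(E) = 92.04 / 37.00 = 2.488 mol
n/ν for D = 3.110/2 = 1.555
n/ν for E = 2.488/2 = 1.244
Smallest n/ν is E → limiting reagent.
n(B) = (2/2) × 2.488 = 2.488 mol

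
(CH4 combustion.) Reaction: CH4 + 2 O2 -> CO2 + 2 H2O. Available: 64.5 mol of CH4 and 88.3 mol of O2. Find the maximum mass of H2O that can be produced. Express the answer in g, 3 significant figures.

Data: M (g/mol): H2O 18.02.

n(CH4) = 64.50 mol
n(O2) = 88.30 mol
n/ν → CH4: 64.50, O2: 44.15; O2 is limiting.
n(H2O) = (2/2) × 88.30 = 88.30 mol
mass = 88.30 × 18.02 = 1591 g

1590 g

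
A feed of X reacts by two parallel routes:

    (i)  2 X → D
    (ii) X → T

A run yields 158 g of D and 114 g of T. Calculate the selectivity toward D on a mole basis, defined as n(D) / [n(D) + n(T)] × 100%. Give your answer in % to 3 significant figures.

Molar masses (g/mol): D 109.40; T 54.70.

n(D) = 158 / 109.40 = 1.444 mol
n(T) = 114 / 54.70 = 2.084 mol
selectivity = 1.444/(1.444+2.084) × 100 = 40.93 %

40.9 %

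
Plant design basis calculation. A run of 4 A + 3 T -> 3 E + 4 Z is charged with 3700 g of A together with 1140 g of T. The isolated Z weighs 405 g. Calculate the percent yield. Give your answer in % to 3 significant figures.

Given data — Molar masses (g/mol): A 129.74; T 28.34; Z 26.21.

n(A) = 3700 / 129.74 = 28.52 mol
n(T) = 1140 / 28.34 = 40.23 mol
n/ν for A = 28.52/4 = 7.130
n/ν for T = 40.23/3 = 13.41
Smallest n/ν is A → limiting reagent.
theoretical n(Z) = (4/4) × 28.52 = 28.52 mol → 747.5 g
% yield = 405 / 747.5 × 100 = 54.18 %

54.2 %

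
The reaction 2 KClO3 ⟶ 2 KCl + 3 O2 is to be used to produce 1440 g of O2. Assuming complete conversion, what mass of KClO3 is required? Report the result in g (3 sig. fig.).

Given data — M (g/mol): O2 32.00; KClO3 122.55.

3680 g

n(O2) = 1440 / 32.00 = 45.00 mol
n(KClO3) = (2/3) × 45.00 = 30.00 mol
mass = 30.00 × 122.55 = 3677 g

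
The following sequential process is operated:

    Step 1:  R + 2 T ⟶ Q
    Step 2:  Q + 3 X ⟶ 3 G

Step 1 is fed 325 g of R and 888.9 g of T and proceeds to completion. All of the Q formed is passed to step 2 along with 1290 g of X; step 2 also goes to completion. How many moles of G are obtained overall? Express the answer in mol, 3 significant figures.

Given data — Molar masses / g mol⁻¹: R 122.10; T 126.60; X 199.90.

Step 1:
n(R) = 325.0 / 122.10 = 2.662 mol
n(T) = 888.9 / 126.60 = 7.021 mol
n/ν for R = 2.662/1 = 2.662
n/ν for T = 7.021/2 = 3.511
Smallest n/ν is R → limiting reagent.
n(Q) produced = (1/1) × 2.662 = 2.662 mol
Step 2:
n(Q) available = 2.662 mol
n(X) = 1290 / 199.90 = 6.453 mol
n/ν for Q = 2.662/1 = 2.662
n/ν for X = 6.453/3 = 2.151
Smallest n/ν is X → limiting reagent.
n(G) = (3/3) × 6.453 = 6.453 mol

6.45 mol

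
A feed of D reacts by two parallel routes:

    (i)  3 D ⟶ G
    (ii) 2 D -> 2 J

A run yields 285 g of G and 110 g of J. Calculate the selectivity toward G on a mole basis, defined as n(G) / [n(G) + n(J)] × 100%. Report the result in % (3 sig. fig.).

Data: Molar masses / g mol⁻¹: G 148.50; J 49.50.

n(G) = 285 / 148.50 = 1.919 mol
n(J) = 110 / 49.50 = 2.222 mol
selectivity = 1.919/(1.919+2.222) × 100 = 46.34 %

46.3 %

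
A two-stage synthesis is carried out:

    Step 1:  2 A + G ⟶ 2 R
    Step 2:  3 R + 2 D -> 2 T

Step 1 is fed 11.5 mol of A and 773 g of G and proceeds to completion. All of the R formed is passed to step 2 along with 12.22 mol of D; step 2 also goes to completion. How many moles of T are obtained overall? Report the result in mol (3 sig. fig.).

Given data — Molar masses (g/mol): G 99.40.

Step 1:
n(A) = 11.50 mol
n(G) = 773.0 / 99.40 = 7.777 mol
n/ν → A: 5.750, G: 7.777; A is limiting.
n(R) produced = (2/2) × 11.50 = 11.50 mol
Step 2:
n(R) available = 11.50 mol
n(D) = 12.22 mol
n/ν → R: 3.833, D: 6.110; R is limiting.
n(T) = (2/3) × 11.50 = 7.667 mol

7.67 mol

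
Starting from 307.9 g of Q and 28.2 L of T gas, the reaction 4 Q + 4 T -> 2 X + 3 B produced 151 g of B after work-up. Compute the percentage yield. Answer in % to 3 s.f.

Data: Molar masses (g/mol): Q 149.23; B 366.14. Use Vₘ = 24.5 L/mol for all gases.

47.8 %

n(Q) = 307.9 / 149.23 = 2.063 mol
n(T) = 28.20 / 24.5 = 1.151 mol
n/ν for Q = 2.063/4 = 0.5158
n/ν for T = 1.151/4 = 0.2878
Smallest n/ν is T → limiting reagent.
theoretical n(B) = (3/4) × 1.151 = 0.8633 mol → 316.1 g
% yield = 151 / 316.1 × 100 = 47.77 %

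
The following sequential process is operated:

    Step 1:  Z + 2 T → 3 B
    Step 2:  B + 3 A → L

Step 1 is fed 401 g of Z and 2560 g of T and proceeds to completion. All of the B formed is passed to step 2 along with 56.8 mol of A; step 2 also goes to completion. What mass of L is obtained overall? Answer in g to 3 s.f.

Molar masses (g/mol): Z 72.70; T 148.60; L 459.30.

Step 1:
n(Z) = 401.0 / 72.70 = 5.516 mol
n(T) = 2560 / 148.60 = 17.23 mol
n/ν for Z = 5.516/1 = 5.516
n/ν for T = 17.23/2 = 8.615
Smallest n/ν is Z → limiting reagent.
n(B) produced = (3/1) × 5.516 = 16.55 mol
Step 2:
n(B) available = 16.55 mol
n(A) = 56.80 mol
n/ν for B = 16.55/1 = 16.55
n/ν for A = 56.80/3 = 18.93
Smallest n/ν is B → limiting reagent.
n(L) = (1/1) × 16.55 = 16.55 mol
mass = 16.55 × 459.30 = 7601 g

7600 g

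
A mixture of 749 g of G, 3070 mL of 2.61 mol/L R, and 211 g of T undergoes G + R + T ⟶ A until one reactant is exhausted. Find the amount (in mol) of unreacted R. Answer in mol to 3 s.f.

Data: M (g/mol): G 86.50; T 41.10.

n(G) = 749.0 / 86.50 = 8.659 mol
n(R) = 2.61 × 3070/1000 = 8.013 mol
n(T) = 211.0 / 41.10 = 5.134 mol
n/ν for G = 8.659/1 = 8.659
n/ν for R = 8.013/1 = 8.013
n/ν for T = 5.134/1 = 5.134
Smallest n/ν is T → limiting reagent.
R consumed = (1/1) × 5.134 = 5.134 mol
R remaining = 8.013 − 5.134 = 2.879 mol

2.88 mol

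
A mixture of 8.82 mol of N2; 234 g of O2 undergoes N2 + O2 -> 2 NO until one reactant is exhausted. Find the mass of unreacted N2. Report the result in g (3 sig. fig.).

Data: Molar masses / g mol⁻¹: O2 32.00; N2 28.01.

n(N2) = 8.820 mol
n(O2) = 234.0 / 32.00 = 7.313 mol
n/ν for N2 = 8.820/1 = 8.820
n/ν for O2 = 7.313/1 = 7.313
Smallest n/ν is O2 → limiting reagent.
N2 consumed = (1/1) × 7.313 = 7.313 mol
N2 remaining = 8.820 − 7.313 = 1.507 mol
mass = 1.507 × 28.01 = 42.21 g

42.2 g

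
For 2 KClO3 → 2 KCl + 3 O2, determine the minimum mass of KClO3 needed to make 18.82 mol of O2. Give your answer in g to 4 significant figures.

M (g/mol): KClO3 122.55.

n(O2) = 18.82 mol
n(KClO3) = (2/3) × 18.82 = 12.55 mol
mass = 12.55 × 122.55 = 1538 g

1538 g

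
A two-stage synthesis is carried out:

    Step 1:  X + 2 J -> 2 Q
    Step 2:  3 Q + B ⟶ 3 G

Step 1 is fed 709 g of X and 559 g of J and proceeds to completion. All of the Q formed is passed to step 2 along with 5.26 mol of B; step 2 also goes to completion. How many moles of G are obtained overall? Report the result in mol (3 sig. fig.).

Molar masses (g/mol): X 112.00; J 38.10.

12.7 mol

Step 1:
n(X) = 709.0 / 112.00 = 6.330 mol
n(J) = 559.0 / 38.10 = 14.67 mol
n/ν for X = 6.330/1 = 6.330
n/ν for J = 14.67/2 = 7.335
Smallest n/ν is X → limiting reagent.
n(Q) produced = (2/1) × 6.330 = 12.66 mol
Step 2:
n(Q) available = 12.66 mol
n(B) = 5.260 mol
n/ν for Q = 12.66/3 = 4.220
n/ν for B = 5.260/1 = 5.260
Smallest n/ν is Q → limiting reagent.
n(G) = (3/3) × 12.66 = 12.66 mol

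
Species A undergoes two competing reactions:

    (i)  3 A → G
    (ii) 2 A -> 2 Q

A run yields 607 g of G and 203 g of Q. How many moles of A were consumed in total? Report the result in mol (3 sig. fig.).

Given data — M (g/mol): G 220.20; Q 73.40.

n(G) = 607 / 220.20 = 2.757 mol
n(Q) = 203 / 73.40 = 2.766 mol
n(A) via (i) = (3/1)×2.757 = 8.271 mol
n(A) via (ii) = (2/2)×2.766 = 2.766 mol
total n(A) = 8.271 + 2.766 = 11.04 mol

11.0 mol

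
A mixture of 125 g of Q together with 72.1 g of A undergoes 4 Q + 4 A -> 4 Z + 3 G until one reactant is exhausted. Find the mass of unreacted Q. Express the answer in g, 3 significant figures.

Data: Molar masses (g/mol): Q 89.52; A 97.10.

58.5 g

n(Q) = 125.0 / 89.52 = 1.396 mol
n(A) = 72.10 / 97.10 = 0.7425 mol
n/ν for Q = 1.396/4 = 0.3490
n/ν for A = 0.7425/4 = 0.1856
Smallest n/ν is A → limiting reagent.
Q consumed = (4/4) × 0.7425 = 0.7425 mol
Q remaining = 1.396 − 0.7425 = 0.6535 mol
mass = 0.6535 × 89.52 = 58.50 g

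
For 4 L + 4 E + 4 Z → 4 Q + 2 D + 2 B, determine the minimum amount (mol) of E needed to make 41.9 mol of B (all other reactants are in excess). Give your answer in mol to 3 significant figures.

n(B) = 41.90 mol
n(E) = (4/2) × 41.90 = 83.80 mol

83.8 mol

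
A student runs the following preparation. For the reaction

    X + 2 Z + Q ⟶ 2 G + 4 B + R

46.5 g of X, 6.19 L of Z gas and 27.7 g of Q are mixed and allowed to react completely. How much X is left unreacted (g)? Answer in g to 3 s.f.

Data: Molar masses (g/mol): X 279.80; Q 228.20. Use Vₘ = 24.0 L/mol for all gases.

n(X) = 46.50 / 279.80 = 0.1662 mol
n(Z) = 6.190 / 24.0 = 0.2579 mol
n(Q) = 27.70 / 228.20 = 0.1214 mol
n/ν → X: 0.1662, Z: 0.1290, Q: 0.1214; Q is limiting.
X consumed = (1/1) × 0.1214 = 0.1214 mol
X remaining = 0.1662 − 0.1214 = 0.04480 mol
mass = 0.04480 × 279.80 = 12.54 g

12.5 g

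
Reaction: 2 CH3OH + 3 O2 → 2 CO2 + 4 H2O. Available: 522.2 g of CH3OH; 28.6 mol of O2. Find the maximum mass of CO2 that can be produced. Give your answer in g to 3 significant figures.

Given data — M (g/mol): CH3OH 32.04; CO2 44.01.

717 g

n(CH3OH) = 522.2 / 32.04 = 16.30 mol
n(O2) = 28.60 mol
n/ν → CH3OH: 8.150, O2: 9.533; CH3OH is limiting.
n(CO2) = (2/2) × 16.30 = 16.30 mol
mass = 16.30 × 44.01 = 717.4 g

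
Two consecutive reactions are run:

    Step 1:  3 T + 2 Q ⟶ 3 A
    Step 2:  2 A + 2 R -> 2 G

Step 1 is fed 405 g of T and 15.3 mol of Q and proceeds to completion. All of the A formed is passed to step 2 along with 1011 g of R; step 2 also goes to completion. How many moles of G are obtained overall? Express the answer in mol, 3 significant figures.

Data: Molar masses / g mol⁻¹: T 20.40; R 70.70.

Step 1:
n(T) = 405.0 / 20.40 = 19.85 mol
n(Q) = 15.30 mol
n/ν for T = 19.85/3 = 6.617
n/ν for Q = 15.30/2 = 7.650
Smallest n/ν is T → limiting reagent.
n(A) produced = (3/3) × 19.85 = 19.85 mol
Step 2:
n(A) available = 19.85 mol
n(R) = 1011 / 70.70 = 14.30 mol
n/ν for A = 19.85/2 = 9.925
n/ν for R = 14.30/2 = 7.150
Smallest n/ν is R → limiting reagent.
n(G) = (2/2) × 14.30 = 14.30 mol

14.3 mol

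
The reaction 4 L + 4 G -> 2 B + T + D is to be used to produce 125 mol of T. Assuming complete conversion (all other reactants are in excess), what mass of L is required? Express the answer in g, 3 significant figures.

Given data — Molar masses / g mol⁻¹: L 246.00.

123000 g

n(T) = 125.0 mol
n(L) = (4/1) × 125.0 = 500.0 mol
mass = 500.0 × 246.00 = 123000 g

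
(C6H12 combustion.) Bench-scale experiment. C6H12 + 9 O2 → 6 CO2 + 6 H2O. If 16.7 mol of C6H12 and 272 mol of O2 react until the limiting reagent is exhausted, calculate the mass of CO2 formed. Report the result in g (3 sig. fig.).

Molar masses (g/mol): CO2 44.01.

n(C6H12) = 16.70 mol
n(O2) = 272.0 mol
n/ν → C6H12: 16.70, O2: 30.22; C6H12 is limiting.
n(CO2) = (6/1) × 16.70 = 100.2 mol
mass = 100.2 × 44.01 = 4410 g

4410 g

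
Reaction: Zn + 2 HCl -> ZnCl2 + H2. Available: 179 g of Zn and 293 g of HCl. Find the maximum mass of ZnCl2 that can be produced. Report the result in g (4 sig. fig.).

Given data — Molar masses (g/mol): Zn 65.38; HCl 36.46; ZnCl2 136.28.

373.1 g

n(Zn) = 179.0 / 65.38 = 2.738 mol
n(HCl) = 293.0 / 36.46 = 8.036 mol
n/ν for Zn = 2.738/1 = 2.738
n/ν for HCl = 8.036/2 = 4.018
Smallest n/ν is Zn → limiting reagent.
n(ZnCl2) = (1/1) × 2.738 = 2.738 mol
mass = 2.738 × 136.28 = 373.1 g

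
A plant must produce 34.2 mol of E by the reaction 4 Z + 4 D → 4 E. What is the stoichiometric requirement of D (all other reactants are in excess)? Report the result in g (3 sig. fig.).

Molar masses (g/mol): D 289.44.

9900 g

n(E) = 34.20 mol
n(D) = (4/4) × 34.20 = 34.20 mol
mass = 34.20 × 289.44 = 9899 g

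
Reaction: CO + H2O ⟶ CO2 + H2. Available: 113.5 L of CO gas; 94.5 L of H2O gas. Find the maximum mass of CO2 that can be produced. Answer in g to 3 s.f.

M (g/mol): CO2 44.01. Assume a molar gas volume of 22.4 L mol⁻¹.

186 g

n(CO) = 113.5 / 22.4 = 5.067 mol
n(H2O) = 94.50 / 22.4 = 4.219 mol
n/ν → CO: 5.067, H2O: 4.219; H2O is limiting.
n(CO2) = (1/1) × 4.219 = 4.219 mol
mass = 4.219 × 44.01 = 185.7 g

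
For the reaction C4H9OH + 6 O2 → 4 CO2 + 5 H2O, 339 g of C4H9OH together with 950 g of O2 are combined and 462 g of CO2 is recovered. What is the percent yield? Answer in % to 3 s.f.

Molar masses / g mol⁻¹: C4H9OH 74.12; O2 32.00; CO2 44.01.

57.4 %

n(C4H9OH) = 339.0 / 74.12 = 4.574 mol
n(O2) = 950.0 / 32.00 = 29.69 mol
n/ν for C4H9OH = 4.574/1 = 4.574
n/ν for O2 = 29.69/6 = 4.948
Smallest n/ν is C4H9OH → limiting reagent.
theoretical n(CO2) = (4/1) × 4.574 = 18.30 mol → 805.4 g
% yield = 462 / 805.4 × 100 = 57.36 %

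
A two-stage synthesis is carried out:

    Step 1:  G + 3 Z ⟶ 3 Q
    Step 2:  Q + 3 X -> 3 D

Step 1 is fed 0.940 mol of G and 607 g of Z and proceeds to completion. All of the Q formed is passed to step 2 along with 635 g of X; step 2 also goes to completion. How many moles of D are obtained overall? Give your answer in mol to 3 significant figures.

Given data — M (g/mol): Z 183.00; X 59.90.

8.46 mol

Step 1:
n(G) = 0.9400 mol
n(Z) = 607.0 / 183.00 = 3.317 mol
n/ν for G = 0.9400/1 = 0.9400
n/ν for Z = 3.317/3 = 1.106
Smallest n/ν is G → limiting reagent.
n(Q) produced = (3/1) × 0.9400 = 2.820 mol
Step 2:
n(Q) available = 2.820 mol
n(X) = 635.0 / 59.90 = 10.60 mol
n/ν for Q = 2.820/1 = 2.820
n/ν for X = 10.60/3 = 3.533
Smallest n/ν is Q → limiting reagent.
n(D) = (3/1) × 2.820 = 8.460 mol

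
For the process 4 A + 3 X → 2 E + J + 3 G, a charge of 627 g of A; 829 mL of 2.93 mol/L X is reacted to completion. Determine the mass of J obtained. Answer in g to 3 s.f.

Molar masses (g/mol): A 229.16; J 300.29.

205 g

n(A) = 627.0 / 229.16 = 2.736 mol
n(X) = 2.93 × 829.0/1000 = 2.429 mol
n/ν → A: 0.6840, X: 0.8097; A is limiting.
n(J) = (1/4) × 2.736 = 0.6840 mol
mass = 0.6840 × 300.29 = 205.4 g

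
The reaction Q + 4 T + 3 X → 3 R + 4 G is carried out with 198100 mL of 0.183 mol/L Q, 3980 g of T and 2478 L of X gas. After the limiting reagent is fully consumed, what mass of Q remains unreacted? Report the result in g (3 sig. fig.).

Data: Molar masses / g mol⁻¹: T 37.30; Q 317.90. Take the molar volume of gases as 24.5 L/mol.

n(Q) = 0.183 × 198100/1000 = 36.25 mol
n(T) = 3980 / 37.30 = 106.7 mol
n(X) = 2478 / 24.5 = 101.1 mol
n/ν for Q = 36.25/1 = 36.25
n/ν for T = 106.7/4 = 26.68
n/ν for X = 101.1/3 = 33.70
Smallest n/ν is T → limiting reagent.
Q consumed = (1/4) × 106.7 = 26.68 mol
Q remaining = 36.25 − 26.68 = 9.570 mol
mass = 9.570 × 317.90 = 3042 g

3040 g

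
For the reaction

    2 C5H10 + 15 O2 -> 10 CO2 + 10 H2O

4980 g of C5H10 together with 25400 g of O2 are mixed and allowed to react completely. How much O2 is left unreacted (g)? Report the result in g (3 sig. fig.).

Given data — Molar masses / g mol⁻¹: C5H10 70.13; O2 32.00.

n(C5H10) = 4980 / 70.13 = 71.01 mol
n(O2) = 25400 / 32.00 = 793.8 mol
n/ν for C5H10 = 71.01/2 = 35.51
n/ν for O2 = 793.8/15 = 52.92
Smallest n/ν is C5H10 → limiting reagent.
O2 consumed = (15/2) × 71.01 = 532.6 mol
O2 remaining = 793.8 − 532.6 = 261.2 mol
mass = 261.2 × 32.00 = 8358 g

8360 g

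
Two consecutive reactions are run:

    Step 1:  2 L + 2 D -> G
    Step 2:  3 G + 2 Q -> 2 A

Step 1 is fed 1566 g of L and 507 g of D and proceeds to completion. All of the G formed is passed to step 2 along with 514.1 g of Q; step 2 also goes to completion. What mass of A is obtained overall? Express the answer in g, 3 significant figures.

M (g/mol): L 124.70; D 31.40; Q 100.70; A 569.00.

2380 g

Step 1:
n(L) = 1566 / 124.70 = 12.56 mol
n(D) = 507.0 / 31.40 = 16.15 mol
n/ν for L = 12.56/2 = 6.280
n/ν for D = 16.15/2 = 8.075
Smallest n/ν is L → limiting reagent.
n(G) produced = (1/2) × 12.56 = 6.280 mol
Step 2:
n(G) available = 6.280 mol
n(Q) = 514.1 / 100.70 = 5.105 mol
n/ν for G = 6.280/3 = 2.093
n/ν for Q = 5.105/2 = 2.553
Smallest n/ν is G → limiting reagent.
n(A) = (2/3) × 6.280 = 4.187 mol
mass = 4.187 × 569.00 = 2382 g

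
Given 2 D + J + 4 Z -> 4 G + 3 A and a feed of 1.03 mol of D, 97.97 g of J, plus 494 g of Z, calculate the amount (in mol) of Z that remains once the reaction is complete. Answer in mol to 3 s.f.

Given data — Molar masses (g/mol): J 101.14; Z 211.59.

0.275 mol

n(D) = 1.030 mol
n(J) = 97.97 / 101.14 = 0.9687 mol
n(Z) = 494.0 / 211.59 = 2.335 mol
n/ν for D = 1.030/2 = 0.5150
n/ν for J = 0.9687/1 = 0.9687
n/ν for Z = 2.335/4 = 0.5838
Smallest n/ν is D → limiting reagent.
Z consumed = (4/2) × 1.030 = 2.060 mol
Z remaining = 2.335 − 2.060 = 0.2750 mol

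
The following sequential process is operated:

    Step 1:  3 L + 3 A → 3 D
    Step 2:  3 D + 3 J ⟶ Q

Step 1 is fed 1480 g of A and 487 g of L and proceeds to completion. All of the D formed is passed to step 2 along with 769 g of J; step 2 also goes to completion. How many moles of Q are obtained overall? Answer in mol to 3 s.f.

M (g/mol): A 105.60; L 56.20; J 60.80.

Step 1:
n(A) = 1480 / 105.60 = 14.02 mol
n(L) = 487.0 / 56.20 = 8.665 mol
n/ν → A: 4.673, L: 2.888; L is limiting.
n(D) produced = (3/3) × 8.665 = 8.665 mol
Step 2:
n(D) available = 8.665 mol
n(J) = 769.0 / 60.80 = 12.65 mol
n/ν → D: 2.888, J: 4.217; D is limiting.
n(Q) = (1/3) × 8.665 = 2.888 mol

2.89 mol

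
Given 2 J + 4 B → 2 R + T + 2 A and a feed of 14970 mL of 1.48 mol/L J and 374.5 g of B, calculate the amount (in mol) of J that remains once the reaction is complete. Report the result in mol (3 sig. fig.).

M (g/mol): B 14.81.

9.51 mol

n(J) = 1.48 × 14970/1000 = 22.16 mol
n(B) = 374.5 / 14.81 = 25.29 mol
n/ν for J = 22.16/2 = 11.08
n/ν for B = 25.29/4 = 6.323
Smallest n/ν is B → limiting reagent.
J consumed = (2/4) × 25.29 = 12.65 mol
J remaining = 22.16 − 12.65 = 9.510 mol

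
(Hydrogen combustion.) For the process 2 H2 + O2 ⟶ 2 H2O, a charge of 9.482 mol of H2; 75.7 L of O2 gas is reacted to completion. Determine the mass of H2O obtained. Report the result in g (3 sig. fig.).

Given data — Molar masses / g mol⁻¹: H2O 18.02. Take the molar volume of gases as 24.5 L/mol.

111 g

n(H2) = 9.482 mol
n(O2) = 75.70 / 24.5 = 3.090 mol
n/ν for H2 = 9.482/2 = 4.741
n/ν for O2 = 3.090/1 = 3.090
Smallest n/ν is O2 → limiting reagent.
n(H2O) = (2/1) × 3.090 = 6.180 mol
mass = 6.180 × 18.02 = 111.4 g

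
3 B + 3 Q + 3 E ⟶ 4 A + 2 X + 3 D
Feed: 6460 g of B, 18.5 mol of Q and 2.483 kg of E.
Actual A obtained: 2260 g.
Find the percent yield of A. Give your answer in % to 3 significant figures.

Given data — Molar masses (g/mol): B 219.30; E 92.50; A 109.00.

n(B) = 6460 / 219.30 = 29.46 mol
n(Q) = 18.50 mol
n(E) = 2.483×1000 / 92.50 = 26.84 mol
n/ν → B: 9.820, Q: 6.167, E: 8.947; Q is limiting.
theoretical n(A) = (4/3) × 18.50 = 24.67 mol → 2689 g
% yield = 2260 / 2689 × 100 = 84.05 %

84.1 %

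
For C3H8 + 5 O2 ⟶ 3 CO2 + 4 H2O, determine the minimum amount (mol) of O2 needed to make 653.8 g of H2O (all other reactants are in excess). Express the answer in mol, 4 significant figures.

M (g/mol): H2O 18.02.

n(H2O) = 653.8 / 18.02 = 36.28 mol
n(O2) = (5/4) × 36.28 = 45.35 mol

45.35 mol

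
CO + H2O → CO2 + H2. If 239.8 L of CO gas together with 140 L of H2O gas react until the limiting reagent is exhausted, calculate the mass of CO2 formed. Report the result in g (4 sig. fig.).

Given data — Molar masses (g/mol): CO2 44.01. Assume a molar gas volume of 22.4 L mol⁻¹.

275.1 g

n(CO) = 239.8 / 22.4 = 10.71 mol
n(H2O) = 140.0 / 22.4 = 6.250 mol
n/ν for CO = 10.71/1 = 10.71
n/ν for H2O = 6.250/1 = 6.250
Smallest n/ν is H2O → limiting reagent.
n(CO2) = (1/1) × 6.250 = 6.250 mol
mass = 6.250 × 44.01 = 275.1 g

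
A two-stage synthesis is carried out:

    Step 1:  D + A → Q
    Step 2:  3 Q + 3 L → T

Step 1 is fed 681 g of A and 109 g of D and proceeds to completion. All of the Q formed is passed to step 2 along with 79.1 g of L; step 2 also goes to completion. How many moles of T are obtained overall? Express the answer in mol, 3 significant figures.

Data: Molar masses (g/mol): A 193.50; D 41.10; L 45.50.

Step 1:
n(A) = 681.0 / 193.50 = 3.519 mol
n(D) = 109.0 / 41.10 = 2.652 mol
n/ν for A = 3.519/1 = 3.519
n/ν for D = 2.652/1 = 2.652
Smallest n/ν is D → limiting reagent.
n(Q) produced = (1/1) × 2.652 = 2.652 mol
Step 2:
n(Q) available = 2.652 mol
n(L) = 79.10 / 45.50 = 1.738 mol
n/ν for Q = 2.652/3 = 0.8840
n/ν for L = 1.738/3 = 0.5793
Smallest n/ν is L → limiting reagent.
n(T) = (1/3) × 1.738 = 0.5793 mol

0.579 mol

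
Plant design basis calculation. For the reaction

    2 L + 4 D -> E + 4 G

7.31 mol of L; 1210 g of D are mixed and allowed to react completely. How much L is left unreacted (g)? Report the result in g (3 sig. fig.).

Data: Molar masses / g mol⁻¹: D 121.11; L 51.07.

118 g

n(L) = 7.310 mol
n(D) = 1210 / 121.11 = 9.991 mol
n/ν → L: 3.655, D: 2.498; D is limiting.
L consumed = (2/4) × 9.991 = 4.996 mol
L remaining = 7.310 − 4.996 = 2.314 mol
mass = 2.314 × 51.07 = 118.2 g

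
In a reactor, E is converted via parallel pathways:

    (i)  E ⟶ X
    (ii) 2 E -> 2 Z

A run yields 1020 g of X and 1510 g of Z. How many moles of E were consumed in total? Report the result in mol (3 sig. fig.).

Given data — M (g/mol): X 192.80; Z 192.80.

13.1 mol

n(X) = 1020 / 192.80 = 5.290 mol
n(Z) = 1510 / 192.80 = 7.832 mol
n(E) via (i) = (1/1)×5.290 = 5.290 mol
n(E) via (ii) = (2/2)×7.832 = 7.832 mol
total n(E) = 5.290 + 7.832 = 13.12 mol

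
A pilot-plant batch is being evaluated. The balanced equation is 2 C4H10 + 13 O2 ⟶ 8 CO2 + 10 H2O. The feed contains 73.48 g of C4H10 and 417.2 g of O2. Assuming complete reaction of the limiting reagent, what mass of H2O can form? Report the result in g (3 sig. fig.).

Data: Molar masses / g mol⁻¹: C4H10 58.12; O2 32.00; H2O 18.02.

114 g

n(C4H10) = 73.48 / 58.12 = 1.264 mol
n(O2) = 417.2 / 32.00 = 13.04 mol
n/ν for C4H10 = 1.264/2 = 0.6320
n/ν for O2 = 13.04/13 = 1.003
Smallest n/ν is C4H10 → limiting reagent.
n(H2O) = (10/2) × 1.264 = 6.320 mol
mass = 6.320 × 18.02 = 113.9 g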